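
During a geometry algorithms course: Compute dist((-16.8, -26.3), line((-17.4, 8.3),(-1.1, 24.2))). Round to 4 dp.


|cross product| = 573.52
|line direction| = sqrt(518.5) = 22.7706
Distance = 573.52/sqrt(518.5) = 25.1869

25.1869


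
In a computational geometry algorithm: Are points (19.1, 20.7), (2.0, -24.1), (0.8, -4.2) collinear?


Cross product: (2-19.1)*((-4.2)-20.7) - ((-24.1)-20.7)*(0.8-19.1)
= -394.05

No, not collinear


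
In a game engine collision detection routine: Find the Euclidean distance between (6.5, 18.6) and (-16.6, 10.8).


dx=-23.1, dy=-7.8
d^2 = (-23.1)^2 + (-7.8)^2 = 594.45
d = sqrt(594.45) = 24.3813

24.3813


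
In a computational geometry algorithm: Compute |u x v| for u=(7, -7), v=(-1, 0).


|u x v| = |7*0 - (-7)*(-1)|
= |0 - 7| = 7

7


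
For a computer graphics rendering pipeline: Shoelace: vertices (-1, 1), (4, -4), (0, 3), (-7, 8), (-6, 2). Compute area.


Shoelace sum: ((-1)*(-4) - 4*1) + (4*3 - 0*(-4)) + (0*8 - (-7)*3) + ((-7)*2 - (-6)*8) + ((-6)*1 - (-1)*2)
= 63
Area = |63|/2 = 31.5

31.5


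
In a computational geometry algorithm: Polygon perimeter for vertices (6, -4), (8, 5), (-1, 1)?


Sides: (6, -4)->(8, 5): sqrt(85) = 9.219544, (8, 5)->(-1, 1): sqrt(97) = 9.848858, (-1, 1)->(6, -4): sqrt(74) = 8.602325
Sum = 27.670727
Perimeter = 27.6707

27.6707


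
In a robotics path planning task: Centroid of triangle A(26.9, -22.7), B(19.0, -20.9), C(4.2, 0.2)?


Centroid = ((x_A+x_B+x_C)/3, (y_A+y_B+y_C)/3)
= ((26.9+19+4.2)/3, ((-22.7)+(-20.9)+0.2)/3)
= (16.7, -14.4667)

(16.7, -14.4667)


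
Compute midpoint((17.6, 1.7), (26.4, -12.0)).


M = ((17.6+26.4)/2, (1.7+(-12))/2)
= (22, -5.15)

(22, -5.15)


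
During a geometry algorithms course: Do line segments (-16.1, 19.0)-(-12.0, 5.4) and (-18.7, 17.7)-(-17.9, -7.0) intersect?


Cross products: d1=65.26, d2=155.65, d3=-40.69, d4=-131.08
d1*d2 < 0 and d3*d4 < 0? no

No, they don't intersect


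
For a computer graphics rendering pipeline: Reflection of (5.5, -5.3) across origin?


Reflection over origin: (x,y) -> (-x,-y)
(5.5, -5.3) -> (-5.5, 5.3)

(-5.5, 5.3)


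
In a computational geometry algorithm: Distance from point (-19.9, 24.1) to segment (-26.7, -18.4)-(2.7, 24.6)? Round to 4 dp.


Project P onto AB: t = 0.7472 (clamped to [0,1])
Closest point on segment: (-4.7323, 13.7296)
Distance: 18.374

18.374


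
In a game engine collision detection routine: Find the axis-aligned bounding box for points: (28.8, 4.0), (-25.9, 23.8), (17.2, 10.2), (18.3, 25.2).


x range: [-25.9, 28.8]
y range: [4, 25.2]
Bounding box: (-25.9,4) to (28.8,25.2)

(-25.9,4) to (28.8,25.2)


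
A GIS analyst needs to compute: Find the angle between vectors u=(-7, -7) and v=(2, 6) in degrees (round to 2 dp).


u.v = -56, |u| = sqrt(98) = 9.8995, |v| = sqrt(40) = 6.3246
cos(theta) = u.v/(|u||v|) = -56/sqrt(3920) = -0.894427
theta = acos(-0.894427) = 153.43 degrees

153.43 degrees


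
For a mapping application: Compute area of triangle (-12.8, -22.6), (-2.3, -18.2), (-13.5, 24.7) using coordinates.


Area = |x_A(y_B-y_C) + x_B(y_C-y_A) + x_C(y_A-y_B)|/2
= |549.12 + (-108.79) + 59.4|/2
= 499.73/2 = 249.865

249.865


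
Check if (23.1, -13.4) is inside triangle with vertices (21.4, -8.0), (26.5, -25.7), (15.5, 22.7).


Cross products: AB x AP = 2.55, BC x BP = 29.26, CA x CP = 20.33
All same sign? yes

Yes, inside


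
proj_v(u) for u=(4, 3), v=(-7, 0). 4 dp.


u.v = -28, |v| = sqrt(49) = 7
Scalar projection = u.v / |v| = -28 / sqrt(49) = -4

-4


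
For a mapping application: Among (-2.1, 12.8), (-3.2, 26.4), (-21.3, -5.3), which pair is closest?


d(P0,P1) = 13.6444, d(P0,P2) = 26.3865, d(P1,P2) = 36.5034
Closest: P0 and P1

Closest pair: (-2.1, 12.8) and (-3.2, 26.4), distance = 13.6444


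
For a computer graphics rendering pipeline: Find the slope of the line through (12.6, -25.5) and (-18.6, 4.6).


slope = (y2-y1)/(x2-x1) = (4.6-(-25.5))/((-18.6)-12.6) = 30.1/(-31.2) = -0.9647

-0.9647


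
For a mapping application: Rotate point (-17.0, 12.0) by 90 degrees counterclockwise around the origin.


90° CCW: (x,y) -> (-y, x)
(-17,12) -> (-12, -17)

(-12, -17)


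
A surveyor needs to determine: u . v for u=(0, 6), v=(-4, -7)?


u . v = u_x*v_x + u_y*v_y = 0*(-4) + 6*(-7)
= 0 + (-42) = -42

-42


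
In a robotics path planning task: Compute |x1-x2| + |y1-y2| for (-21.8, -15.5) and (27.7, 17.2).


|(-21.8)-27.7| + |(-15.5)-17.2| = 49.5 + 32.7 = 82.2

82.2


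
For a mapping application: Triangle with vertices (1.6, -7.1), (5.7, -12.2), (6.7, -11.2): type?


Side lengths squared: AB^2=42.82, BC^2=2, CA^2=42.82
Sorted: [2, 42.82, 42.82]
By sides: Isosceles, By angles: Acute

Isosceles, Acute


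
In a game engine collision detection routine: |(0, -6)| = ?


|u| = sqrt(0^2 + (-6)^2) = sqrt(36) = 6

6


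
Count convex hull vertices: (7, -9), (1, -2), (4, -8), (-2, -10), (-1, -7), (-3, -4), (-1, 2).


Convex hull vertices (CCW): (-3, -4), (-2, -10), (7, -9), (-1, 2)
Count = 4

4


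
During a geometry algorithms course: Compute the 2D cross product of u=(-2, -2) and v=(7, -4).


u x v = u_x*v_y - u_y*v_x = (-2)*(-4) - (-2)*7
= 8 - (-14) = 22

22


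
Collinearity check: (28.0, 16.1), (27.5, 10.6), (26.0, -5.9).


Cross product: (27.5-28)*((-5.9)-16.1) - (10.6-16.1)*(26-28)
= 0

Yes, collinear


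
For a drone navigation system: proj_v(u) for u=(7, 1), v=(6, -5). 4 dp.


u.v = 37, |v| = sqrt(61) = 7.8102
Scalar projection = u.v / |v| = 37 / sqrt(61) = 4.7374

4.7374


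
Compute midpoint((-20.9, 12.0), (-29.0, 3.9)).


M = (((-20.9)+(-29))/2, (12+3.9)/2)
= (-24.95, 7.95)

(-24.95, 7.95)


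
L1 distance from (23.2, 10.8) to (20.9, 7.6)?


|23.2-20.9| + |10.8-7.6| = 2.3 + 3.2 = 5.5

5.5


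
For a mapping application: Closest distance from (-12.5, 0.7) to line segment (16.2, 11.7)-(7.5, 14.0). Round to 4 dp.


Project P onto AB: t = 1 (clamped to [0,1])
Closest point on segment: (7.5, 14)
Distance: 24.0185

24.0185


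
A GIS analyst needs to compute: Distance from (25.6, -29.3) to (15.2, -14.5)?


dx=-10.4, dy=14.8
d^2 = (-10.4)^2 + 14.8^2 = 327.2
d = sqrt(327.2) = 18.0887

18.0887


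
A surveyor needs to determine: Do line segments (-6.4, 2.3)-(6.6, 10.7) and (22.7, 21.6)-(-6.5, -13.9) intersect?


Cross products: d1=-469.49, d2=-253.27, d3=6.46, d4=-209.76
d1*d2 < 0 and d3*d4 < 0? no

No, they don't intersect


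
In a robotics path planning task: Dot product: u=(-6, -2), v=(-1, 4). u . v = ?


u . v = u_x*v_x + u_y*v_y = (-6)*(-1) + (-2)*4
= 6 + (-8) = -2

-2


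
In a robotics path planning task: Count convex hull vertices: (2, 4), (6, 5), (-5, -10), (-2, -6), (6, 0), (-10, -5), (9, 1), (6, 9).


Convex hull vertices (CCW): (-10, -5), (-5, -10), (9, 1), (6, 9)
Count = 4

4


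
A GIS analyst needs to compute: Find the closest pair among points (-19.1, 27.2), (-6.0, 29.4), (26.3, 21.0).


d(P0,P1) = 13.2834, d(P0,P2) = 45.8214, d(P1,P2) = 33.3744
Closest: P0 and P1

Closest pair: (-19.1, 27.2) and (-6.0, 29.4), distance = 13.2834


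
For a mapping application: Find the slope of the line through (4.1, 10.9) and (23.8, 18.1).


slope = (y2-y1)/(x2-x1) = (18.1-10.9)/(23.8-4.1) = 7.2/19.7 = 0.3655

0.3655


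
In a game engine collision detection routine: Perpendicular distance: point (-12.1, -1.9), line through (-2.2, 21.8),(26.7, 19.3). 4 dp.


|cross product| = 709.68
|line direction| = sqrt(841.46) = 29.0079
Distance = 709.68/sqrt(841.46) = 24.465

24.465


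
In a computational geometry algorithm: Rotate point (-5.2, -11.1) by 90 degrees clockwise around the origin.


90° CW: (x,y) -> (y, -x)
(-5.2,-11.1) -> (-11.1, 5.2)

(-11.1, 5.2)


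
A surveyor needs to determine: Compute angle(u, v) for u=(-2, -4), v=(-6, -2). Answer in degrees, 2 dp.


u.v = 20, |u| = sqrt(20) = 4.4721, |v| = sqrt(40) = 6.3246
cos(theta) = u.v/(|u||v|) = 20/sqrt(800) = 0.707107
theta = acos(0.707107) = 45 degrees

45 degrees


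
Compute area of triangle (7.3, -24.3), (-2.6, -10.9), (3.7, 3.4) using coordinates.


Area = |x_A(y_B-y_C) + x_B(y_C-y_A) + x_C(y_A-y_B)|/2
= |(-104.39) + (-72.02) + (-49.58)|/2
= 225.99/2 = 112.995

112.995


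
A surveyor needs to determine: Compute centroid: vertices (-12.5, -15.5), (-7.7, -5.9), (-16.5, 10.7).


Centroid = ((x_A+x_B+x_C)/3, (y_A+y_B+y_C)/3)
= (((-12.5)+(-7.7)+(-16.5))/3, ((-15.5)+(-5.9)+10.7)/3)
= (-12.2333, -3.5667)

(-12.2333, -3.5667)


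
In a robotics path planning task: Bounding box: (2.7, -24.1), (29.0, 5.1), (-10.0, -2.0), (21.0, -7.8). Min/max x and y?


x range: [-10, 29]
y range: [-24.1, 5.1]
Bounding box: (-10,-24.1) to (29,5.1)

(-10,-24.1) to (29,5.1)


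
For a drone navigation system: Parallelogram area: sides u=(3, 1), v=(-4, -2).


|u x v| = |3*(-2) - 1*(-4)|
= |(-6) - (-4)| = 2

2


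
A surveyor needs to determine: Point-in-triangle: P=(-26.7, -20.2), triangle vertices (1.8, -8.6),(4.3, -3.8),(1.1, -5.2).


Cross products: AB x AP = 107.8, BC x BP = 9.08, CA x CP = -105.02
All same sign? no

No, outside


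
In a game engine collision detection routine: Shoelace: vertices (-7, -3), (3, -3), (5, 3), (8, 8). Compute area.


Shoelace sum: ((-7)*(-3) - 3*(-3)) + (3*3 - 5*(-3)) + (5*8 - 8*3) + (8*(-3) - (-7)*8)
= 102
Area = |102|/2 = 51

51


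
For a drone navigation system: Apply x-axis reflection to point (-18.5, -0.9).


Reflection over x-axis: (x,y) -> (x,-y)
(-18.5, -0.9) -> (-18.5, 0.9)

(-18.5, 0.9)


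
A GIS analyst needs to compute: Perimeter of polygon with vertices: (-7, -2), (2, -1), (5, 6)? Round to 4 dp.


Sides: (-7, -2)->(2, -1): sqrt(82) = 9.055385, (2, -1)->(5, 6): sqrt(58) = 7.615773, (5, 6)->(-7, -2): sqrt(208) = 14.422205
Sum = 31.093363
Perimeter = 31.0934

31.0934


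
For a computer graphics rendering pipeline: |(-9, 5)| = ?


|u| = sqrt((-9)^2 + 5^2) = sqrt(106) = 10.2956

10.2956


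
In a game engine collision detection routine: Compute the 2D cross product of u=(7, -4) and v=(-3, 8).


u x v = u_x*v_y - u_y*v_x = 7*8 - (-4)*(-3)
= 56 - 12 = 44

44


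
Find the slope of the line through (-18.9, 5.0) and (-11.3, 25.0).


slope = (y2-y1)/(x2-x1) = (25-5)/((-11.3)-(-18.9)) = 20/7.6 = 2.6316

2.6316


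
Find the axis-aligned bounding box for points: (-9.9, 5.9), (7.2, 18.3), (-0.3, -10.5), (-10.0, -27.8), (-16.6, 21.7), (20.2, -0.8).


x range: [-16.6, 20.2]
y range: [-27.8, 21.7]
Bounding box: (-16.6,-27.8) to (20.2,21.7)

(-16.6,-27.8) to (20.2,21.7)


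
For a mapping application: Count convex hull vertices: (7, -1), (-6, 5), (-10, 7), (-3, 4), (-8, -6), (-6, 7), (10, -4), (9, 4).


Convex hull vertices (CCW): (-10, 7), (-8, -6), (10, -4), (9, 4), (-6, 7)
Count = 5

5


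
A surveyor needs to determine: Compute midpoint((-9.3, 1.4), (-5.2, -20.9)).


M = (((-9.3)+(-5.2))/2, (1.4+(-20.9))/2)
= (-7.25, -9.75)

(-7.25, -9.75)


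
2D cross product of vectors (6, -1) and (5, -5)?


u x v = u_x*v_y - u_y*v_x = 6*(-5) - (-1)*5
= (-30) - (-5) = -25

-25


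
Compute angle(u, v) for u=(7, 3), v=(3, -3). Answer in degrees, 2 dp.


u.v = 12, |u| = sqrt(58) = 7.6158, |v| = sqrt(18) = 4.2426
cos(theta) = u.v/(|u||v|) = 12/sqrt(1044) = 0.371391
theta = acos(0.371391) = 68.2 degrees

68.2 degrees


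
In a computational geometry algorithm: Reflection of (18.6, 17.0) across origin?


Reflection over origin: (x,y) -> (-x,-y)
(18.6, 17) -> (-18.6, -17)

(-18.6, -17)


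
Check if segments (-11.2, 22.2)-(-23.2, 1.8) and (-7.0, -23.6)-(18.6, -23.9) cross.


Cross products: d1=1171.22, d2=645.38, d3=635.28, d4=1161.12
d1*d2 < 0 and d3*d4 < 0? no

No, they don't intersect


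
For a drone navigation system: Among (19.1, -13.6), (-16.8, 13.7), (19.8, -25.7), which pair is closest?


d(P0,P1) = 45.101, d(P0,P2) = 12.1202, d(P1,P2) = 53.7766
Closest: P0 and P2

Closest pair: (19.1, -13.6) and (19.8, -25.7), distance = 12.1202


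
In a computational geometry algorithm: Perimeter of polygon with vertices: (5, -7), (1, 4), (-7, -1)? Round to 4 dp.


Sides: (5, -7)->(1, 4): sqrt(137) = 11.7047, (1, 4)->(-7, -1): sqrt(89) = 9.433981, (-7, -1)->(5, -7): sqrt(180) = 13.416408
Sum = 34.555089
Perimeter = 34.5551

34.5551


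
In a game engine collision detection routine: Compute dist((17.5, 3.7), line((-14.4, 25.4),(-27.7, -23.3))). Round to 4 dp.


|cross product| = 1842.14
|line direction| = sqrt(2548.58) = 50.4835
Distance = 1842.14/sqrt(2548.58) = 36.49

36.49


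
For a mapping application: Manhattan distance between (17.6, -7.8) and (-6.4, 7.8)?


|17.6-(-6.4)| + |(-7.8)-7.8| = 24 + 15.6 = 39.6

39.6


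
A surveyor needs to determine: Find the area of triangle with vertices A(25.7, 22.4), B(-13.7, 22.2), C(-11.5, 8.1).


Area = |x_A(y_B-y_C) + x_B(y_C-y_A) + x_C(y_A-y_B)|/2
= |362.37 + 195.91 + (-2.3)|/2
= 555.98/2 = 277.99

277.99


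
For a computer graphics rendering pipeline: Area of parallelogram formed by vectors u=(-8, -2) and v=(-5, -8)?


|u x v| = |(-8)*(-8) - (-2)*(-5)|
= |64 - 10| = 54

54


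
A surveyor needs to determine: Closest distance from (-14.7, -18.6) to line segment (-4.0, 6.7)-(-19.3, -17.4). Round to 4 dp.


Project P onto AB: t = 0.9491 (clamped to [0,1])
Closest point on segment: (-18.5216, -16.1739)
Distance: 4.5267

4.5267


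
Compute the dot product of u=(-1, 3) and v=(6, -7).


u . v = u_x*v_x + u_y*v_y = (-1)*6 + 3*(-7)
= (-6) + (-21) = -27

-27


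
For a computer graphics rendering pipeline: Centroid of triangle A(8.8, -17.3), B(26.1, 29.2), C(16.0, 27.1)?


Centroid = ((x_A+x_B+x_C)/3, (y_A+y_B+y_C)/3)
= ((8.8+26.1+16)/3, ((-17.3)+29.2+27.1)/3)
= (16.9667, 13)

(16.9667, 13)


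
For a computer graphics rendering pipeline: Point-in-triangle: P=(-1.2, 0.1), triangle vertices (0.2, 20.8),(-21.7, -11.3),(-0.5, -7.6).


Cross products: AB x AP = 408.39, BC x BP = 165.83, CA x CP = 25.27
All same sign? yes

Yes, inside


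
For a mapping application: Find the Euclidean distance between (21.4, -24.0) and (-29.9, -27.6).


dx=-51.3, dy=-3.6
d^2 = (-51.3)^2 + (-3.6)^2 = 2644.65
d = sqrt(2644.65) = 51.4262

51.4262


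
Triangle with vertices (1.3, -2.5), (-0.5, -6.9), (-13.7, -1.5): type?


Side lengths squared: AB^2=22.6, BC^2=203.4, CA^2=226
Sorted: [22.6, 203.4, 226]
By sides: Scalene, By angles: Right

Scalene, Right


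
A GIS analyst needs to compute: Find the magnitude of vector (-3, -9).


|u| = sqrt((-3)^2 + (-9)^2) = sqrt(90) = 9.4868

9.4868


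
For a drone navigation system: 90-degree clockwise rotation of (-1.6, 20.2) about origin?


90° CW: (x,y) -> (y, -x)
(-1.6,20.2) -> (20.2, 1.6)

(20.2, 1.6)


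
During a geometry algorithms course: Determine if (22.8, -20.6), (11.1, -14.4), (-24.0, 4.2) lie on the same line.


Cross product: (11.1-22.8)*(4.2-(-20.6)) - ((-14.4)-(-20.6))*((-24)-22.8)
= 0

Yes, collinear


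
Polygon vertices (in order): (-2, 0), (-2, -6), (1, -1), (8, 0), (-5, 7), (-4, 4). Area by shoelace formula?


Shoelace sum: ((-2)*(-6) - (-2)*0) + ((-2)*(-1) - 1*(-6)) + (1*0 - 8*(-1)) + (8*7 - (-5)*0) + ((-5)*4 - (-4)*7) + ((-4)*0 - (-2)*4)
= 100
Area = |100|/2 = 50

50


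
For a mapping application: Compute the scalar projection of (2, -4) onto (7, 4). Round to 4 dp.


u.v = -2, |v| = sqrt(65) = 8.0623
Scalar projection = u.v / |v| = -2 / sqrt(65) = -0.2481

-0.2481


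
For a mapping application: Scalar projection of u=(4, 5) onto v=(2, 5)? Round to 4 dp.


u.v = 33, |v| = sqrt(29) = 5.3852
Scalar projection = u.v / |v| = 33 / sqrt(29) = 6.1279

6.1279


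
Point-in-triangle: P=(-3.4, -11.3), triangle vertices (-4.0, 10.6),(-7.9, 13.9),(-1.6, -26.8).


Cross products: AB x AP = 83.43, BC x BP = 24.39, CA x CP = 30.12
All same sign? yes

Yes, inside


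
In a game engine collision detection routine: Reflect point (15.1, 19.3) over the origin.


Reflection over origin: (x,y) -> (-x,-y)
(15.1, 19.3) -> (-15.1, -19.3)

(-15.1, -19.3)


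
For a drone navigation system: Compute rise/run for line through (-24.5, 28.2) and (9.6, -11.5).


slope = (y2-y1)/(x2-x1) = ((-11.5)-28.2)/(9.6-(-24.5)) = (-39.7)/34.1 = -1.1642

-1.1642


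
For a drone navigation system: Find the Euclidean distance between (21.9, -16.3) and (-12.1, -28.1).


dx=-34, dy=-11.8
d^2 = (-34)^2 + (-11.8)^2 = 1295.24
d = sqrt(1295.24) = 35.9894

35.9894


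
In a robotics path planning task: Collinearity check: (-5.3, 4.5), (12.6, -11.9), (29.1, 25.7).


Cross product: (12.6-(-5.3))*(25.7-4.5) - ((-11.9)-4.5)*(29.1-(-5.3))
= 943.64

No, not collinear


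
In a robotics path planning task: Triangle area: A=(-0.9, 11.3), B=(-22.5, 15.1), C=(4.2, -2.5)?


Area = |x_A(y_B-y_C) + x_B(y_C-y_A) + x_C(y_A-y_B)|/2
= |(-15.84) + 310.5 + (-15.96)|/2
= 278.7/2 = 139.35

139.35


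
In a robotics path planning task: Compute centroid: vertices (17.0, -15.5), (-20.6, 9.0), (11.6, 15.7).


Centroid = ((x_A+x_B+x_C)/3, (y_A+y_B+y_C)/3)
= ((17+(-20.6)+11.6)/3, ((-15.5)+9+15.7)/3)
= (2.6667, 3.0667)

(2.6667, 3.0667)


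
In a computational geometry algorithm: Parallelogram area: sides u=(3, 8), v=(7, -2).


|u x v| = |3*(-2) - 8*7|
= |(-6) - 56| = 62

62


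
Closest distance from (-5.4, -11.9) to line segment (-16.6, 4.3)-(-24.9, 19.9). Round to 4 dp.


Project P onto AB: t = 0 (clamped to [0,1])
Closest point on segment: (-16.6, 4.3)
Distance: 19.6947

19.6947


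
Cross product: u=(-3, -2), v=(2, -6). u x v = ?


u x v = u_x*v_y - u_y*v_x = (-3)*(-6) - (-2)*2
= 18 - (-4) = 22

22


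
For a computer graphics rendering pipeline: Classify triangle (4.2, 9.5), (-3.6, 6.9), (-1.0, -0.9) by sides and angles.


Side lengths squared: AB^2=67.6, BC^2=67.6, CA^2=135.2
Sorted: [67.6, 67.6, 135.2]
By sides: Isosceles, By angles: Right

Isosceles, Right


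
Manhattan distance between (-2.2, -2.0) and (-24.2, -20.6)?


|(-2.2)-(-24.2)| + |(-2)-(-20.6)| = 22 + 18.6 = 40.6

40.6


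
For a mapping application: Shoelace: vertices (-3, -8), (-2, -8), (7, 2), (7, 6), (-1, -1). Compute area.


Shoelace sum: ((-3)*(-8) - (-2)*(-8)) + ((-2)*2 - 7*(-8)) + (7*6 - 7*2) + (7*(-1) - (-1)*6) + ((-1)*(-8) - (-3)*(-1))
= 92
Area = |92|/2 = 46

46


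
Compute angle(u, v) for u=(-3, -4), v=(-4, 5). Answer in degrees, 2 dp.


u.v = -8, |u| = sqrt(25) = 5, |v| = sqrt(41) = 6.4031
cos(theta) = u.v/(|u||v|) = -8/sqrt(1025) = -0.249878
theta = acos(-0.249878) = 104.47 degrees

104.47 degrees


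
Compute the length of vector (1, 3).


|u| = sqrt(1^2 + 3^2) = sqrt(10) = 3.1623

3.1623


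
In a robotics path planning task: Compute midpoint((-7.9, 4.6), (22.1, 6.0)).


M = (((-7.9)+22.1)/2, (4.6+6)/2)
= (7.1, 5.3)

(7.1, 5.3)


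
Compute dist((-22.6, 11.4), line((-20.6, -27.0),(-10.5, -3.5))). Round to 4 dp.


|cross product| = 434.84
|line direction| = sqrt(654.26) = 25.5785
Distance = 434.84/sqrt(654.26) = 17.0002

17.0002


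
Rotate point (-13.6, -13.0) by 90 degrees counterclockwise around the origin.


90° CCW: (x,y) -> (-y, x)
(-13.6,-13) -> (13, -13.6)

(13, -13.6)


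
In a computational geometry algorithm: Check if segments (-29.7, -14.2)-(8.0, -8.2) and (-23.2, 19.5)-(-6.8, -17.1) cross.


Cross products: d1=-790.58, d2=687.64, d3=1231.49, d4=-246.73
d1*d2 < 0 and d3*d4 < 0? yes

Yes, they intersect


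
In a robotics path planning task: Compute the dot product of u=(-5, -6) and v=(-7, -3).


u . v = u_x*v_x + u_y*v_y = (-5)*(-7) + (-6)*(-3)
= 35 + 18 = 53

53


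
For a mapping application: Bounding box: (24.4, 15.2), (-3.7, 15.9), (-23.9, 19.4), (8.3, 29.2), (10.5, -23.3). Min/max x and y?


x range: [-23.9, 24.4]
y range: [-23.3, 29.2]
Bounding box: (-23.9,-23.3) to (24.4,29.2)

(-23.9,-23.3) to (24.4,29.2)


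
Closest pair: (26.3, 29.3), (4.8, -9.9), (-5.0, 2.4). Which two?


d(P0,P1) = 44.7089, d(P0,P2) = 41.2711, d(P1,P2) = 15.7267
Closest: P1 and P2

Closest pair: (4.8, -9.9) and (-5.0, 2.4), distance = 15.7267


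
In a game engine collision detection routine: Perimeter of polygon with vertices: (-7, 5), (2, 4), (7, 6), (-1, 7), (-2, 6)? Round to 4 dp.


Sides: (-7, 5)->(2, 4): sqrt(82) = 9.055385, (2, 4)->(7, 6): sqrt(29) = 5.385165, (7, 6)->(-1, 7): sqrt(65) = 8.062258, (-1, 7)->(-2, 6): sqrt(2) = 1.414214, (-2, 6)->(-7, 5): sqrt(26) = 5.09902
Sum = 29.016042
Perimeter = 29.016

29.016


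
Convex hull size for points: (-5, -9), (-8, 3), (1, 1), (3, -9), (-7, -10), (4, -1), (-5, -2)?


Convex hull vertices (CCW): (-8, 3), (-7, -10), (3, -9), (4, -1), (1, 1)
Count = 5

5


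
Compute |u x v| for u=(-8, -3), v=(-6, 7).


|u x v| = |(-8)*7 - (-3)*(-6)|
= |(-56) - 18| = 74

74


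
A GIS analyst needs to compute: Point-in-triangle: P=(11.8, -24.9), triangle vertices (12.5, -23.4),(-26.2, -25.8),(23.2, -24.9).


Cross products: AB x AP = 56.37, BC x BP = 10.26, CA x CP = 17.1
All same sign? yes

Yes, inside


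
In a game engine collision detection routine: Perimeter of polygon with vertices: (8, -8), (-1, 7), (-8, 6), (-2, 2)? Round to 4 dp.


Sides: (8, -8)->(-1, 7): sqrt(306) = 17.492856, (-1, 7)->(-8, 6): sqrt(50) = 7.071068, (-8, 6)->(-2, 2): sqrt(52) = 7.211103, (-2, 2)->(8, -8): sqrt(200) = 14.142136
Sum = 45.917163
Perimeter = 45.9172

45.9172


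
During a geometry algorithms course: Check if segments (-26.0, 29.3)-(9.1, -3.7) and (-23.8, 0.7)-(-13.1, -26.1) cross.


Cross products: d1=247.06, d2=834.64, d3=-931.26, d4=-1518.84
d1*d2 < 0 and d3*d4 < 0? no

No, they don't intersect


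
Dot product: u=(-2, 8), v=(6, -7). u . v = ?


u . v = u_x*v_x + u_y*v_y = (-2)*6 + 8*(-7)
= (-12) + (-56) = -68

-68


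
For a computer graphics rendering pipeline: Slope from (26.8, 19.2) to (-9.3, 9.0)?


slope = (y2-y1)/(x2-x1) = (9-19.2)/((-9.3)-26.8) = (-10.2)/(-36.1) = 0.2825

0.2825


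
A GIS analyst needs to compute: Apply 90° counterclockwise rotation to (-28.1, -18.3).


90° CCW: (x,y) -> (-y, x)
(-28.1,-18.3) -> (18.3, -28.1)

(18.3, -28.1)


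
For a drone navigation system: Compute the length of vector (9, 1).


|u| = sqrt(9^2 + 1^2) = sqrt(82) = 9.0554

9.0554


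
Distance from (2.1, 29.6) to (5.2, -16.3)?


dx=3.1, dy=-45.9
d^2 = 3.1^2 + (-45.9)^2 = 2116.42
d = sqrt(2116.42) = 46.0046

46.0046


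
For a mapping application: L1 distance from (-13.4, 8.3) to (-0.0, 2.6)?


|(-13.4)-0| + |8.3-2.6| = 13.4 + 5.7 = 19.1

19.1


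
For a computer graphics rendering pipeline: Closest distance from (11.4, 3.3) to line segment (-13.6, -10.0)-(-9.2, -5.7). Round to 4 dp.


Project P onto AB: t = 1 (clamped to [0,1])
Closest point on segment: (-9.2, -5.7)
Distance: 22.4802

22.4802


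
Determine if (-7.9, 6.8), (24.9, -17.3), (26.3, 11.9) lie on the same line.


Cross product: (24.9-(-7.9))*(11.9-6.8) - ((-17.3)-6.8)*(26.3-(-7.9))
= 991.5

No, not collinear


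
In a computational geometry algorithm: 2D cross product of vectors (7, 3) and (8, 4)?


u x v = u_x*v_y - u_y*v_x = 7*4 - 3*8
= 28 - 24 = 4

4


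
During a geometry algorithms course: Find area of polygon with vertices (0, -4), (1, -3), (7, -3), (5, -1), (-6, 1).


Shoelace sum: (0*(-3) - 1*(-4)) + (1*(-3) - 7*(-3)) + (7*(-1) - 5*(-3)) + (5*1 - (-6)*(-1)) + ((-6)*(-4) - 0*1)
= 53
Area = |53|/2 = 26.5

26.5


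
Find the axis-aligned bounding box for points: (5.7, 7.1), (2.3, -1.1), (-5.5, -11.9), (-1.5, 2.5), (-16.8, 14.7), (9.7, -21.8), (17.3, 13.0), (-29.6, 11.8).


x range: [-29.6, 17.3]
y range: [-21.8, 14.7]
Bounding box: (-29.6,-21.8) to (17.3,14.7)

(-29.6,-21.8) to (17.3,14.7)


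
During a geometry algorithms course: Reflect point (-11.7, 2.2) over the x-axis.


Reflection over x-axis: (x,y) -> (x,-y)
(-11.7, 2.2) -> (-11.7, -2.2)

(-11.7, -2.2)


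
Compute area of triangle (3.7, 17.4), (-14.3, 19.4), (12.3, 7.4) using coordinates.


Area = |x_A(y_B-y_C) + x_B(y_C-y_A) + x_C(y_A-y_B)|/2
= |44.4 + 143 + (-24.6)|/2
= 162.8/2 = 81.4

81.4


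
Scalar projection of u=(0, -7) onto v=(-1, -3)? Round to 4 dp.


u.v = 21, |v| = sqrt(10) = 3.1623
Scalar projection = u.v / |v| = 21 / sqrt(10) = 6.6408

6.6408


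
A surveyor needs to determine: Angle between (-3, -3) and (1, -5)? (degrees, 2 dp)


u.v = 12, |u| = sqrt(18) = 4.2426, |v| = sqrt(26) = 5.099
cos(theta) = u.v/(|u||v|) = 12/sqrt(468) = 0.5547
theta = acos(0.5547) = 56.31 degrees

56.31 degrees


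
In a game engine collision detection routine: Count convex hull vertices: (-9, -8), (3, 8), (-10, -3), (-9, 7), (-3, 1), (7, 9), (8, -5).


Convex hull vertices (CCW): (-10, -3), (-9, -8), (8, -5), (7, 9), (-9, 7)
Count = 5

5


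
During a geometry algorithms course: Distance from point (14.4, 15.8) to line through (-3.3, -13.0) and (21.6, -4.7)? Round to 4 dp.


|cross product| = 570.21
|line direction| = sqrt(688.9) = 26.2469
Distance = 570.21/sqrt(688.9) = 21.7248

21.7248


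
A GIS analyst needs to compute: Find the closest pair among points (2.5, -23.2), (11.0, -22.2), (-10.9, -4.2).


d(P0,P1) = 8.5586, d(P0,P2) = 23.2499, d(P1,P2) = 28.348
Closest: P0 and P1

Closest pair: (2.5, -23.2) and (11.0, -22.2), distance = 8.5586


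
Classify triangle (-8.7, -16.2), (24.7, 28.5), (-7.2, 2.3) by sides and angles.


Side lengths squared: AB^2=3113.65, BC^2=1704.05, CA^2=344.5
Sorted: [344.5, 1704.05, 3113.65]
By sides: Scalene, By angles: Obtuse

Scalene, Obtuse


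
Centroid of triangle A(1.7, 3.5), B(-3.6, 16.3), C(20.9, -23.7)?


Centroid = ((x_A+x_B+x_C)/3, (y_A+y_B+y_C)/3)
= ((1.7+(-3.6)+20.9)/3, (3.5+16.3+(-23.7))/3)
= (6.3333, -1.3)

(6.3333, -1.3)


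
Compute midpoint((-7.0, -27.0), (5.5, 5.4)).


M = (((-7)+5.5)/2, ((-27)+5.4)/2)
= (-0.75, -10.8)

(-0.75, -10.8)


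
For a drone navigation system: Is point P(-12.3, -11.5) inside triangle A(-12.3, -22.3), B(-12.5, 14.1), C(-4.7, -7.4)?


Cross products: AB x AP = -2.16, BC x BP = -195.38, CA x CP = -82.08
All same sign? yes

Yes, inside


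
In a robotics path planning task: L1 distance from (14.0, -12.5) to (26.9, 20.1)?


|14-26.9| + |(-12.5)-20.1| = 12.9 + 32.6 = 45.5

45.5


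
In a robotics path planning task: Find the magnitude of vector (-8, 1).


|u| = sqrt((-8)^2 + 1^2) = sqrt(65) = 8.0623

8.0623


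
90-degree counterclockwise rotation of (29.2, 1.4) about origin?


90° CCW: (x,y) -> (-y, x)
(29.2,1.4) -> (-1.4, 29.2)

(-1.4, 29.2)


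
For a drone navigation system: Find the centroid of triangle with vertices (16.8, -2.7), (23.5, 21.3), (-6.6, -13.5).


Centroid = ((x_A+x_B+x_C)/3, (y_A+y_B+y_C)/3)
= ((16.8+23.5+(-6.6))/3, ((-2.7)+21.3+(-13.5))/3)
= (11.2333, 1.7)

(11.2333, 1.7)


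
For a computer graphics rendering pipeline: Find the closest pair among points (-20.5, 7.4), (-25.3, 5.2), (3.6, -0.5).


d(P0,P1) = 5.2802, d(P0,P2) = 25.3618, d(P1,P2) = 29.4567
Closest: P0 and P1

Closest pair: (-20.5, 7.4) and (-25.3, 5.2), distance = 5.2802


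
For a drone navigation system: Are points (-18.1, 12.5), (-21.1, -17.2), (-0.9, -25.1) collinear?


Cross product: ((-21.1)-(-18.1))*((-25.1)-12.5) - ((-17.2)-12.5)*((-0.9)-(-18.1))
= 623.64

No, not collinear


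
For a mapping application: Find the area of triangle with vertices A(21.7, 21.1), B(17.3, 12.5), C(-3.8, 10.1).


Area = |x_A(y_B-y_C) + x_B(y_C-y_A) + x_C(y_A-y_B)|/2
= |52.08 + (-190.3) + (-32.68)|/2
= 170.9/2 = 85.45

85.45


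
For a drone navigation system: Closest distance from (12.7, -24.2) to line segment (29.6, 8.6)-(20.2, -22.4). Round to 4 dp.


Project P onto AB: t = 1 (clamped to [0,1])
Closest point on segment: (20.2, -22.4)
Distance: 7.713

7.713


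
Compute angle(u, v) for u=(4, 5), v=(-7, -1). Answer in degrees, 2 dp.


u.v = -33, |u| = sqrt(41) = 6.4031, |v| = sqrt(50) = 7.0711
cos(theta) = u.v/(|u||v|) = -33/sqrt(2050) = -0.728848
theta = acos(-0.728848) = 136.79 degrees

136.79 degrees


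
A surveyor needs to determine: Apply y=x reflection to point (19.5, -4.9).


Reflection over y=x: (x,y) -> (y,x)
(19.5, -4.9) -> (-4.9, 19.5)

(-4.9, 19.5)


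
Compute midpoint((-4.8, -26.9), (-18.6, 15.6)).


M = (((-4.8)+(-18.6))/2, ((-26.9)+15.6)/2)
= (-11.7, -5.65)

(-11.7, -5.65)


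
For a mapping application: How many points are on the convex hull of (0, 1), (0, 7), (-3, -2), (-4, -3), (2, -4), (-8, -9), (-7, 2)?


Convex hull vertices (CCW): (-8, -9), (2, -4), (0, 7), (-7, 2)
Count = 4

4


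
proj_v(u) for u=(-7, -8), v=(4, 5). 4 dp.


u.v = -68, |v| = sqrt(41) = 6.4031
Scalar projection = u.v / |v| = -68 / sqrt(41) = -10.6198

-10.6198


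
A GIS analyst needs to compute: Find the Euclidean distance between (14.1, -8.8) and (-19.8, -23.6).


dx=-33.9, dy=-14.8
d^2 = (-33.9)^2 + (-14.8)^2 = 1368.25
d = sqrt(1368.25) = 36.9899

36.9899


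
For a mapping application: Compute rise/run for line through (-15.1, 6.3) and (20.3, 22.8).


slope = (y2-y1)/(x2-x1) = (22.8-6.3)/(20.3-(-15.1)) = 16.5/35.4 = 0.4661

0.4661


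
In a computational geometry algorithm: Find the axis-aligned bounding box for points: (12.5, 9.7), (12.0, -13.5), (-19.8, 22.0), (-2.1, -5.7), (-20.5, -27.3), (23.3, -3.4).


x range: [-20.5, 23.3]
y range: [-27.3, 22]
Bounding box: (-20.5,-27.3) to (23.3,22)

(-20.5,-27.3) to (23.3,22)


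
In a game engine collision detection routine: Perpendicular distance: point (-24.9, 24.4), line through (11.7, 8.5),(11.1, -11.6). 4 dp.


|cross product| = 745.2
|line direction| = sqrt(404.37) = 20.109
Distance = 745.2/sqrt(404.37) = 37.0581

37.0581


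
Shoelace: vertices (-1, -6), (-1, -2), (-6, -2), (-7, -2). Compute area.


Shoelace sum: ((-1)*(-2) - (-1)*(-6)) + ((-1)*(-2) - (-6)*(-2)) + ((-6)*(-2) - (-7)*(-2)) + ((-7)*(-6) - (-1)*(-2))
= 24
Area = |24|/2 = 12

12


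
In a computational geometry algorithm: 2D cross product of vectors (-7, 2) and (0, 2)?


u x v = u_x*v_y - u_y*v_x = (-7)*2 - 2*0
= (-14) - 0 = -14

-14


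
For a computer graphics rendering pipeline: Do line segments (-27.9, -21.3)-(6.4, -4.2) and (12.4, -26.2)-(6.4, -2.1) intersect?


Cross products: d1=941.83, d2=12.6, d3=-857.2, d4=72.03
d1*d2 < 0 and d3*d4 < 0? no

No, they don't intersect


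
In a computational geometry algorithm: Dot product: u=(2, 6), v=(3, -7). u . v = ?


u . v = u_x*v_x + u_y*v_y = 2*3 + 6*(-7)
= 6 + (-42) = -36

-36


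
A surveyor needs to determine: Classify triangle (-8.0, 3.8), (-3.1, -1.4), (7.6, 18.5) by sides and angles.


Side lengths squared: AB^2=51.05, BC^2=510.5, CA^2=459.45
Sorted: [51.05, 459.45, 510.5]
By sides: Scalene, By angles: Right

Scalene, Right


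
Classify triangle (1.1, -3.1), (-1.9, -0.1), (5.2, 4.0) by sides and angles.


Side lengths squared: AB^2=18, BC^2=67.22, CA^2=67.22
Sorted: [18, 67.22, 67.22]
By sides: Isosceles, By angles: Acute

Isosceles, Acute


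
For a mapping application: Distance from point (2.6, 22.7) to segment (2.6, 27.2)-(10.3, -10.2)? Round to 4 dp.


Project P onto AB: t = 0.1154 (clamped to [0,1])
Closest point on segment: (3.4888, 22.883)
Distance: 0.9074

0.9074


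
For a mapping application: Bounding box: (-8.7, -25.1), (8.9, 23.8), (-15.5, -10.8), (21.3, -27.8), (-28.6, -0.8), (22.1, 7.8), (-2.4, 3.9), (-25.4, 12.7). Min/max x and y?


x range: [-28.6, 22.1]
y range: [-27.8, 23.8]
Bounding box: (-28.6,-27.8) to (22.1,23.8)

(-28.6,-27.8) to (22.1,23.8)


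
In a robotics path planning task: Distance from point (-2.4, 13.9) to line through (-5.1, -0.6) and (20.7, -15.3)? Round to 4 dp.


|cross product| = 413.79
|line direction| = sqrt(881.73) = 29.6939
Distance = 413.79/sqrt(881.73) = 13.9352

13.9352


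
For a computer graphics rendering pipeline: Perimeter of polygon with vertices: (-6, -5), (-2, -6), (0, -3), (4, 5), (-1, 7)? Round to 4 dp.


Sides: (-6, -5)->(-2, -6): sqrt(17) = 4.123106, (-2, -6)->(0, -3): sqrt(13) = 3.605551, (0, -3)->(4, 5): sqrt(80) = 8.944272, (4, 5)->(-1, 7): sqrt(29) = 5.385165, (-1, 7)->(-6, -5): sqrt(169) = 13
Sum = 35.058094
Perimeter = 35.0581

35.0581


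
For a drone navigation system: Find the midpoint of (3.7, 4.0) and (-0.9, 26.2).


M = ((3.7+(-0.9))/2, (4+26.2)/2)
= (1.4, 15.1)

(1.4, 15.1)


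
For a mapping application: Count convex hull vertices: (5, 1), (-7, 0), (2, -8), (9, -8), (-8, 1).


Convex hull vertices (CCW): (-8, 1), (-7, 0), (2, -8), (9, -8), (5, 1)
Count = 5

5


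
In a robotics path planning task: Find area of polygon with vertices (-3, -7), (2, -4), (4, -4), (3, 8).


Shoelace sum: ((-3)*(-4) - 2*(-7)) + (2*(-4) - 4*(-4)) + (4*8 - 3*(-4)) + (3*(-7) - (-3)*8)
= 81
Area = |81|/2 = 40.5

40.5


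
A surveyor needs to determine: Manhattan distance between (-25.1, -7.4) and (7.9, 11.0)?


|(-25.1)-7.9| + |(-7.4)-11| = 33 + 18.4 = 51.4

51.4


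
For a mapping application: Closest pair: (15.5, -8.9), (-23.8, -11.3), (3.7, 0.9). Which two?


d(P0,P1) = 39.3732, d(P0,P2) = 15.3388, d(P1,P2) = 30.0847
Closest: P0 and P2

Closest pair: (15.5, -8.9) and (3.7, 0.9), distance = 15.3388


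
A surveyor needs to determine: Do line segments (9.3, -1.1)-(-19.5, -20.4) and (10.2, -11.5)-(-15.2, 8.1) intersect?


Cross products: d1=-246.52, d2=808.18, d3=316.89, d4=-737.81
d1*d2 < 0 and d3*d4 < 0? yes

Yes, they intersect


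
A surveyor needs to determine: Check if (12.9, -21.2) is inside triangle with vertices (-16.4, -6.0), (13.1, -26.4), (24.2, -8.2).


Cross products: AB x AP = 149.32, BC x BP = 61.36, CA x CP = 552.66
All same sign? yes

Yes, inside


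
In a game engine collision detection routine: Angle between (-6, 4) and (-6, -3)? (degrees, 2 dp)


u.v = 24, |u| = sqrt(52) = 7.2111, |v| = sqrt(45) = 6.7082
cos(theta) = u.v/(|u||v|) = 24/sqrt(2340) = 0.496139
theta = acos(0.496139) = 60.26 degrees

60.26 degrees


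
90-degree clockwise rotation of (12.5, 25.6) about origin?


90° CW: (x,y) -> (y, -x)
(12.5,25.6) -> (25.6, -12.5)

(25.6, -12.5)


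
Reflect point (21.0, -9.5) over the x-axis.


Reflection over x-axis: (x,y) -> (x,-y)
(21, -9.5) -> (21, 9.5)

(21, 9.5)


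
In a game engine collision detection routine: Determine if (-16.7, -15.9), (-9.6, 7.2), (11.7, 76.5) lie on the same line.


Cross product: ((-9.6)-(-16.7))*(76.5-(-15.9)) - (7.2-(-15.9))*(11.7-(-16.7))
= 0

Yes, collinear


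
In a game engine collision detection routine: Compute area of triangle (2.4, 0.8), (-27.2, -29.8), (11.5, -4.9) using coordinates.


Area = |x_A(y_B-y_C) + x_B(y_C-y_A) + x_C(y_A-y_B)|/2
= |(-59.76) + 155.04 + 351.9|/2
= 447.18/2 = 223.59

223.59


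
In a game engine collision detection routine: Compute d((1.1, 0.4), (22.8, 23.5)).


dx=21.7, dy=23.1
d^2 = 21.7^2 + 23.1^2 = 1004.5
d = sqrt(1004.5) = 31.6938

31.6938


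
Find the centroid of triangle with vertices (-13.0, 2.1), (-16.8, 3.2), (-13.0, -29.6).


Centroid = ((x_A+x_B+x_C)/3, (y_A+y_B+y_C)/3)
= (((-13)+(-16.8)+(-13))/3, (2.1+3.2+(-29.6))/3)
= (-14.2667, -8.1)

(-14.2667, -8.1)


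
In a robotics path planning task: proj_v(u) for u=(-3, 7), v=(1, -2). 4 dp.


u.v = -17, |v| = sqrt(5) = 2.2361
Scalar projection = u.v / |v| = -17 / sqrt(5) = -7.6026

-7.6026


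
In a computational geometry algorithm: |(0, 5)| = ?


|u| = sqrt(0^2 + 5^2) = sqrt(25) = 5

5


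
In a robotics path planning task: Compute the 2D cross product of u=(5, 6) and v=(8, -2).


u x v = u_x*v_y - u_y*v_x = 5*(-2) - 6*8
= (-10) - 48 = -58

-58


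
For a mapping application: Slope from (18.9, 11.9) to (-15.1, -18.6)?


slope = (y2-y1)/(x2-x1) = ((-18.6)-11.9)/((-15.1)-18.9) = (-30.5)/(-34) = 0.8971

0.8971


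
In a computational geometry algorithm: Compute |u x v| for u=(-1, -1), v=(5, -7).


|u x v| = |(-1)*(-7) - (-1)*5|
= |7 - (-5)| = 12

12


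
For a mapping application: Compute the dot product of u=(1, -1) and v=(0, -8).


u . v = u_x*v_x + u_y*v_y = 1*0 + (-1)*(-8)
= 0 + 8 = 8

8


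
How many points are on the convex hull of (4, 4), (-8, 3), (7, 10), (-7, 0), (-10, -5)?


Convex hull vertices (CCW): (-10, -5), (4, 4), (7, 10), (-8, 3)
Count = 4

4


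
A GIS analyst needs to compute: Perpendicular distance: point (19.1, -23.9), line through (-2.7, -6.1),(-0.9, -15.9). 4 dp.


|cross product| = 181.6
|line direction| = sqrt(99.28) = 9.9639
Distance = 181.6/sqrt(99.28) = 18.2257

18.2257


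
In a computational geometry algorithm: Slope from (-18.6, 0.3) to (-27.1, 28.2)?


slope = (y2-y1)/(x2-x1) = (28.2-0.3)/((-27.1)-(-18.6)) = 27.9/(-8.5) = -3.2824

-3.2824


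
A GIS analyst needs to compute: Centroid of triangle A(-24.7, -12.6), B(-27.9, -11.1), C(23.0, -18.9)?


Centroid = ((x_A+x_B+x_C)/3, (y_A+y_B+y_C)/3)
= (((-24.7)+(-27.9)+23)/3, ((-12.6)+(-11.1)+(-18.9))/3)
= (-9.8667, -14.2)

(-9.8667, -14.2)


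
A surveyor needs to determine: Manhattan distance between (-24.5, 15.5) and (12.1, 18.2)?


|(-24.5)-12.1| + |15.5-18.2| = 36.6 + 2.7 = 39.3

39.3


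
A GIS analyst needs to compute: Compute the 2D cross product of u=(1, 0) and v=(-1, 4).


u x v = u_x*v_y - u_y*v_x = 1*4 - 0*(-1)
= 4 - 0 = 4

4


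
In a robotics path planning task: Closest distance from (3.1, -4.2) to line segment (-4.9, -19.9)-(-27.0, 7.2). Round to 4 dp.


Project P onto AB: t = 0.2034 (clamped to [0,1])
Closest point on segment: (-9.3942, -14.389)
Distance: 16.1221

16.1221


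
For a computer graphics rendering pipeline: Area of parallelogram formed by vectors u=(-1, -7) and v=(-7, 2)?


|u x v| = |(-1)*2 - (-7)*(-7)|
= |(-2) - 49| = 51

51


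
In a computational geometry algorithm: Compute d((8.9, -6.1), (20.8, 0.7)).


dx=11.9, dy=6.8
d^2 = 11.9^2 + 6.8^2 = 187.85
d = sqrt(187.85) = 13.7058

13.7058


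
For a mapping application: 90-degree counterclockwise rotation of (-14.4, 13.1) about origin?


90° CCW: (x,y) -> (-y, x)
(-14.4,13.1) -> (-13.1, -14.4)

(-13.1, -14.4)


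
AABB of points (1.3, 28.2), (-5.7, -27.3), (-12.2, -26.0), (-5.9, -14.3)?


x range: [-12.2, 1.3]
y range: [-27.3, 28.2]
Bounding box: (-12.2,-27.3) to (1.3,28.2)

(-12.2,-27.3) to (1.3,28.2)


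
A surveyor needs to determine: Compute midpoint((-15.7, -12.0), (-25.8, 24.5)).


M = (((-15.7)+(-25.8))/2, ((-12)+24.5)/2)
= (-20.75, 6.25)

(-20.75, 6.25)


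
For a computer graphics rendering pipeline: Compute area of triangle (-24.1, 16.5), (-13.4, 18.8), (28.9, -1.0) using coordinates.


Area = |x_A(y_B-y_C) + x_B(y_C-y_A) + x_C(y_A-y_B)|/2
= |(-477.18) + 234.5 + (-66.47)|/2
= 309.15/2 = 154.575

154.575


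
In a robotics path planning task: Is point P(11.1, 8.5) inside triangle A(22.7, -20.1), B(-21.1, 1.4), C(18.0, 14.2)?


Cross products: AB x AP = -1003.28, BC x BP = -134.55, CA x CP = -263.46
All same sign? yes

Yes, inside


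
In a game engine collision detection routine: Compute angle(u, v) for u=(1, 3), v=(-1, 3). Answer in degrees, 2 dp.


u.v = 8, |u| = sqrt(10) = 3.1623, |v| = sqrt(10) = 3.1623
cos(theta) = u.v/(|u||v|) = 8/sqrt(100) = 0.8
theta = acos(0.8) = 36.87 degrees

36.87 degrees


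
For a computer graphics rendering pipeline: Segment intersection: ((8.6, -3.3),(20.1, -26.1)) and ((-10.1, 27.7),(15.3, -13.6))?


Cross products: d1=-15.09, d2=-119.26, d3=-69.86, d4=34.31
d1*d2 < 0 and d3*d4 < 0? no

No, they don't intersect


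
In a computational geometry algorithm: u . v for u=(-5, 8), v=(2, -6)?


u . v = u_x*v_x + u_y*v_y = (-5)*2 + 8*(-6)
= (-10) + (-48) = -58

-58


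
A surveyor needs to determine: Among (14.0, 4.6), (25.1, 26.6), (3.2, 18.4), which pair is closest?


d(P0,P1) = 24.6416, d(P0,P2) = 17.5237, d(P1,P2) = 23.3848
Closest: P0 and P2

Closest pair: (14.0, 4.6) and (3.2, 18.4), distance = 17.5237
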